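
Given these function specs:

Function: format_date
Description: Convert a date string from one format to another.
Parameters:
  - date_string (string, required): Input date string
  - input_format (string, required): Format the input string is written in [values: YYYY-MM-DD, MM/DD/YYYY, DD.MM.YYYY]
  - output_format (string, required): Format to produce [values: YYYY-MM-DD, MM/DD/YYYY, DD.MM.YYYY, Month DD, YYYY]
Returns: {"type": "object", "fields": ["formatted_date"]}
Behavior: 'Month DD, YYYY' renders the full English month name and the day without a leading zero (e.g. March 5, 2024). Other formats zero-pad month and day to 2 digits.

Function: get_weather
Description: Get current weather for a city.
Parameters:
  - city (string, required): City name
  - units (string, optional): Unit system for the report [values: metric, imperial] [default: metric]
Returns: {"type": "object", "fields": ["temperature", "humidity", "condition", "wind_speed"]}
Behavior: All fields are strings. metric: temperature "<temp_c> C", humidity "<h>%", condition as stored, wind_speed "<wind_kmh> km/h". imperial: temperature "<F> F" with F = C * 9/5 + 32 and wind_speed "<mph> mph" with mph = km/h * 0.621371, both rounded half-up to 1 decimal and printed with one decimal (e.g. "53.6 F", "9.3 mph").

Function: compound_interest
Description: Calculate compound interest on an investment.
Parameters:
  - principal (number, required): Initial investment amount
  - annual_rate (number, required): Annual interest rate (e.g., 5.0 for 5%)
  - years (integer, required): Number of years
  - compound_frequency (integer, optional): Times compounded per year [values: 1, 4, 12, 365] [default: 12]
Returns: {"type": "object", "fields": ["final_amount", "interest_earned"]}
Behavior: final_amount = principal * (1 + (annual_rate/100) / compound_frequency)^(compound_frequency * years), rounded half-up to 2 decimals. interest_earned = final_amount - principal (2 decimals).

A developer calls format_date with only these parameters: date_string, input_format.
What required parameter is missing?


Required parameters: date_string, input_format, output_format
Provided: date_string, input_format
Missing: output_format
output_format


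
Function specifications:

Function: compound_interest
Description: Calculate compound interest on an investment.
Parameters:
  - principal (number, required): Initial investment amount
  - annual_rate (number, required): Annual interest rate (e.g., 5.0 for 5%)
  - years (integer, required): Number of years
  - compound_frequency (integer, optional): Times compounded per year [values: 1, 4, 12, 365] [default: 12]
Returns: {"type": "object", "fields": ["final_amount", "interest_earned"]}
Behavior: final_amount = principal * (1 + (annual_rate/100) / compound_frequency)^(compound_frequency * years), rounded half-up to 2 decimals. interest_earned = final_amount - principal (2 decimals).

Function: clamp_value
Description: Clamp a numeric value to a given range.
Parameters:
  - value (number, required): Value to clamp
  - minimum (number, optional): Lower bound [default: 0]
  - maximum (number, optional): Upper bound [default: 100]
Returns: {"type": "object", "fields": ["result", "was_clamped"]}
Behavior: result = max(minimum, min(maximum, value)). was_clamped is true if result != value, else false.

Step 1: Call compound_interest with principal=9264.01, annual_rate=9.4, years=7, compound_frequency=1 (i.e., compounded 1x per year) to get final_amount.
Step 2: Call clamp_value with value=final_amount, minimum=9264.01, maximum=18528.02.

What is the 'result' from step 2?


Step 1: compound_interest
  rate per period = 9.4/100/1 = 0.094 (keep full precision); periods = 1 * 7 = 7
  (1 + 0.094)^7 = 1.87551808
  final_amount = 9264.01 * 1.87551808 = 17374.818203 -> 17374.82
  interest_earned = 17374.82 - 9264.01 = 8110.81
  -> final_amount = 17374.82
Step 2: clamp_value(value=17374.82, minimum=9264.01, maximum=18528.02)
  result = max(9264.01, min(18528.02, 17374.82)) = max(9264.01, 17374.82) = 17374.82
  was_clamped = (17374.82 != 17374.82) = false
  -> result = 17374.82
17374.82


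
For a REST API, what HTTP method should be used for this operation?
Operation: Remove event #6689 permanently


GET = read, POST = create, PUT = update/replace, DELETE = remove
This operation is a removal.
DELETE


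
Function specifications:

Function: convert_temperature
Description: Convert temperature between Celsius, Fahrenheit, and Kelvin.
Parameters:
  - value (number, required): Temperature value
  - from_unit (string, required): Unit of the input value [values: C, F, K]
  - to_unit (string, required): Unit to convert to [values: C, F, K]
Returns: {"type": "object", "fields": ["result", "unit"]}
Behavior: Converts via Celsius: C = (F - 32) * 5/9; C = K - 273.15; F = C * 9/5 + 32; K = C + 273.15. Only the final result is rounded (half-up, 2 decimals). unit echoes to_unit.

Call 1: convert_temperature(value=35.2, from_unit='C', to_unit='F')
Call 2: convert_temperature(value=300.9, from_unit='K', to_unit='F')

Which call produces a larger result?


Call 1:
  Input already in C: 35.2
  To F: 35.2 * 9/5 + 32 = 95.36
  Round to 2 decimals: 95.36
  -> 95.36 F
Call 2:
  To C: 300.9 - 273.15 = 27.75
  To F: 27.75 * 9/5 + 32 = 81.95
  Round to 2 decimals: 81.95
  -> 81.95 F
Call 1 (95.36 F)


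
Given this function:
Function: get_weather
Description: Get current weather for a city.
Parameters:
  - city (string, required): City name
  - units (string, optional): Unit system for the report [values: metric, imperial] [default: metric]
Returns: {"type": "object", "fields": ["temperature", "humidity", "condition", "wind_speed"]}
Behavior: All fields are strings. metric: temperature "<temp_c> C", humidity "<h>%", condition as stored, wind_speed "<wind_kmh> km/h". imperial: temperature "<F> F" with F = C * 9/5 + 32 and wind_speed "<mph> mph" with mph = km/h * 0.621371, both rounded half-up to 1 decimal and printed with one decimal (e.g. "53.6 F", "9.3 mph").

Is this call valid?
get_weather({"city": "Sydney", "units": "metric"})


Checking all required parameters present and types match... All valid.
Valid


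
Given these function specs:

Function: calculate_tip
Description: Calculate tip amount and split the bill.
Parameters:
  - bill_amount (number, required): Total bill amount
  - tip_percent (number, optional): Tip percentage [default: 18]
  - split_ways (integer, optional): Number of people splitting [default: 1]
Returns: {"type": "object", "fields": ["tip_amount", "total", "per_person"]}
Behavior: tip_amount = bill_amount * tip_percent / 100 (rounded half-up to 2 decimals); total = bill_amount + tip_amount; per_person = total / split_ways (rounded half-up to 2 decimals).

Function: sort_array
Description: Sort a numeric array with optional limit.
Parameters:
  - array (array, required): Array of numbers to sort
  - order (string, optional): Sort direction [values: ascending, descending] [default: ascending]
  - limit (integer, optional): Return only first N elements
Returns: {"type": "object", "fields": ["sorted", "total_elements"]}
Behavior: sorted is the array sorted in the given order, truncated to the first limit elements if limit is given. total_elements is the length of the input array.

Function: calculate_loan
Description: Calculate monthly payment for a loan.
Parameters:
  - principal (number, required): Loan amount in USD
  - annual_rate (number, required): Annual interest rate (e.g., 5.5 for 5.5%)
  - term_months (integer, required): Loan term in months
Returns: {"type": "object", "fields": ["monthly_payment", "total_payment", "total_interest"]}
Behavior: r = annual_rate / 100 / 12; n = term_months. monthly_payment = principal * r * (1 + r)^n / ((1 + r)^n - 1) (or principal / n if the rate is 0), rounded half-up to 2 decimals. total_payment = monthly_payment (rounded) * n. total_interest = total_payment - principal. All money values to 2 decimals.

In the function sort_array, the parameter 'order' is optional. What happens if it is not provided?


The sort_array spec declares:
  - order (string, optional): Sort direction [values: ascending, descending] [default: ascending]
It defaults to ascending


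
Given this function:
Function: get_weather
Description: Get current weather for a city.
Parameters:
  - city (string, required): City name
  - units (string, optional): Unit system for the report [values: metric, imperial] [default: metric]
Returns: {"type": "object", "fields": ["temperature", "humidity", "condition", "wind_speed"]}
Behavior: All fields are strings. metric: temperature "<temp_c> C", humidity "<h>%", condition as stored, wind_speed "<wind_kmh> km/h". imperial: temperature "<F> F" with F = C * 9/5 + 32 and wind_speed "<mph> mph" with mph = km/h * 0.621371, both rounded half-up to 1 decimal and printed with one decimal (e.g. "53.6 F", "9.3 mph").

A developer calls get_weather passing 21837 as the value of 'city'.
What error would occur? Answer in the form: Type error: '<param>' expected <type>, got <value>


Spec: 'city' is declared as string; 21837 is an integer.
Type error: 'city' expected string, got 21837


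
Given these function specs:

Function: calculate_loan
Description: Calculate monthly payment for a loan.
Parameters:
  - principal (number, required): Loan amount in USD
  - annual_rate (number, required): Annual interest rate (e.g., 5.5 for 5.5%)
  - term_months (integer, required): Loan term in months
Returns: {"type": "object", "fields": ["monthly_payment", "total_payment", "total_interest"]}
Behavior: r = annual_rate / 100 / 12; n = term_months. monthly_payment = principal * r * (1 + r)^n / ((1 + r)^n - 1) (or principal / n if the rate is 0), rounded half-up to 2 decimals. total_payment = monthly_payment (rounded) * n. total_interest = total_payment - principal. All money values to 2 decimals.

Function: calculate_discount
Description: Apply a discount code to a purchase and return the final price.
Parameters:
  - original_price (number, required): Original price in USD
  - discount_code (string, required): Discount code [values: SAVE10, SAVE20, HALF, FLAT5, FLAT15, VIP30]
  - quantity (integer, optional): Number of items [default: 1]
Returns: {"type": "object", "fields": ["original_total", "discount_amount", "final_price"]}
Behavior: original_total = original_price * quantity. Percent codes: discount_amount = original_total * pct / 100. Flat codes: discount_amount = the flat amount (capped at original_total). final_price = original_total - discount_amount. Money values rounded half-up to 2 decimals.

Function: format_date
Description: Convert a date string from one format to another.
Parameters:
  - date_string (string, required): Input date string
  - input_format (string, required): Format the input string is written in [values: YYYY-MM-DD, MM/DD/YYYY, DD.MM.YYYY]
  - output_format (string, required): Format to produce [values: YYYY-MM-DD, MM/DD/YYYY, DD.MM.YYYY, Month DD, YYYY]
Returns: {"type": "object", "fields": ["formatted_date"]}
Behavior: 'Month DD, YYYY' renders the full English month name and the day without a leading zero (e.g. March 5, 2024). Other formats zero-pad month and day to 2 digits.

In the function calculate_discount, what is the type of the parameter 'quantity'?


The calculate_discount spec declares:
  - quantity (integer, optional): Number of items [default: 1]
Type:
integer


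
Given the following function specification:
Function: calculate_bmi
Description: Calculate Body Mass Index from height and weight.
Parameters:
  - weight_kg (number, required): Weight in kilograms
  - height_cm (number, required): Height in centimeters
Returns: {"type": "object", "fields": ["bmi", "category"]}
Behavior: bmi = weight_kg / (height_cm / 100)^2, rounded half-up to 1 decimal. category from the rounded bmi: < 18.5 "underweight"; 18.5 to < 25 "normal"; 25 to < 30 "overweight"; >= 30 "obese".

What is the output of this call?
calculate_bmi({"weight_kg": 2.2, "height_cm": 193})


height_m = 193 / 100 = 1.93
bmi = 2.2 / 1.93^2 = 2.2 / 3.7249 = 0.59062 -> 0.6
0.6 < 18.5 -> underweight
Output:
{"bmi": 0.6, "category": "underweight"}


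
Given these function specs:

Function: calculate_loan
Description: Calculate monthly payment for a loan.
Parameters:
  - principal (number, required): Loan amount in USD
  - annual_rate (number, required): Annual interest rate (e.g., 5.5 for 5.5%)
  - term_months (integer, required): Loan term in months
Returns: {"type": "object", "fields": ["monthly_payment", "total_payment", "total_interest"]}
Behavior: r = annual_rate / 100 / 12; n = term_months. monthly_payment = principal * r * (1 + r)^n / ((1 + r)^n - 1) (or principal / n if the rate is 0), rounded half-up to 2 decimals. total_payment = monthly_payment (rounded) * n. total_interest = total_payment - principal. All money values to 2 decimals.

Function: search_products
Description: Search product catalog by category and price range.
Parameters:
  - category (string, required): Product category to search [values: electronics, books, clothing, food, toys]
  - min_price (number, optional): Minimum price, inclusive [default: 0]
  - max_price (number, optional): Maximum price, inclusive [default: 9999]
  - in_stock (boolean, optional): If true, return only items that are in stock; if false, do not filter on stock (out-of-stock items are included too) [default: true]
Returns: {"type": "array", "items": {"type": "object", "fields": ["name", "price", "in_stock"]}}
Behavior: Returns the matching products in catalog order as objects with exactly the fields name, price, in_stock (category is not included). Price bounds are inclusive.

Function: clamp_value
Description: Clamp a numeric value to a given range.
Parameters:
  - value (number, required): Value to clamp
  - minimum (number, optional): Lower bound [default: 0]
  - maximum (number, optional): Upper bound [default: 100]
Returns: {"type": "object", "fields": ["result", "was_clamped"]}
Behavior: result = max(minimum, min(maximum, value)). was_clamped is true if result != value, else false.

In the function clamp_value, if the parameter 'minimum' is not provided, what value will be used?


The clamp_value spec declares:
  - minimum (number, optional): Lower bound [default: 0]
Default:
0


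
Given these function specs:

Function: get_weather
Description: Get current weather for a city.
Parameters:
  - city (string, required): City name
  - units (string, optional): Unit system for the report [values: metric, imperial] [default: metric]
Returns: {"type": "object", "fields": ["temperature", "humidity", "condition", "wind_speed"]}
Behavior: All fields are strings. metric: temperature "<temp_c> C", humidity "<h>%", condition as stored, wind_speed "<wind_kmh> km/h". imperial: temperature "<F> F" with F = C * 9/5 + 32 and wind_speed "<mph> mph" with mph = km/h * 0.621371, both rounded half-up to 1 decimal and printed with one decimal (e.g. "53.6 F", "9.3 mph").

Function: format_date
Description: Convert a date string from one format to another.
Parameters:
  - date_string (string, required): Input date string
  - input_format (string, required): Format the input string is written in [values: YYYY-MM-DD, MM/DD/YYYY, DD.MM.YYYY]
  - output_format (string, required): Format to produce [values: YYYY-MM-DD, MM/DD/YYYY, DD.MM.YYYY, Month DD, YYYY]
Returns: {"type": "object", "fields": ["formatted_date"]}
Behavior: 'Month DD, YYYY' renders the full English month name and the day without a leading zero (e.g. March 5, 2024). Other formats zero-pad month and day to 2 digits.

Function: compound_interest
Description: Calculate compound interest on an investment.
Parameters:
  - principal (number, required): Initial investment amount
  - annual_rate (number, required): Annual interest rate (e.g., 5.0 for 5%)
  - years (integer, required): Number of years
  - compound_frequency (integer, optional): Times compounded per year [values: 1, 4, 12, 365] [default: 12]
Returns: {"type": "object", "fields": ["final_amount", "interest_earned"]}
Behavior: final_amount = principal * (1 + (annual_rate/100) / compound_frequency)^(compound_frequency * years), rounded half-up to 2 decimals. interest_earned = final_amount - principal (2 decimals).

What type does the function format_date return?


The format_date spec declares Returns: {"type": "object", "fields": ["formatted_date"]}
Type:
object


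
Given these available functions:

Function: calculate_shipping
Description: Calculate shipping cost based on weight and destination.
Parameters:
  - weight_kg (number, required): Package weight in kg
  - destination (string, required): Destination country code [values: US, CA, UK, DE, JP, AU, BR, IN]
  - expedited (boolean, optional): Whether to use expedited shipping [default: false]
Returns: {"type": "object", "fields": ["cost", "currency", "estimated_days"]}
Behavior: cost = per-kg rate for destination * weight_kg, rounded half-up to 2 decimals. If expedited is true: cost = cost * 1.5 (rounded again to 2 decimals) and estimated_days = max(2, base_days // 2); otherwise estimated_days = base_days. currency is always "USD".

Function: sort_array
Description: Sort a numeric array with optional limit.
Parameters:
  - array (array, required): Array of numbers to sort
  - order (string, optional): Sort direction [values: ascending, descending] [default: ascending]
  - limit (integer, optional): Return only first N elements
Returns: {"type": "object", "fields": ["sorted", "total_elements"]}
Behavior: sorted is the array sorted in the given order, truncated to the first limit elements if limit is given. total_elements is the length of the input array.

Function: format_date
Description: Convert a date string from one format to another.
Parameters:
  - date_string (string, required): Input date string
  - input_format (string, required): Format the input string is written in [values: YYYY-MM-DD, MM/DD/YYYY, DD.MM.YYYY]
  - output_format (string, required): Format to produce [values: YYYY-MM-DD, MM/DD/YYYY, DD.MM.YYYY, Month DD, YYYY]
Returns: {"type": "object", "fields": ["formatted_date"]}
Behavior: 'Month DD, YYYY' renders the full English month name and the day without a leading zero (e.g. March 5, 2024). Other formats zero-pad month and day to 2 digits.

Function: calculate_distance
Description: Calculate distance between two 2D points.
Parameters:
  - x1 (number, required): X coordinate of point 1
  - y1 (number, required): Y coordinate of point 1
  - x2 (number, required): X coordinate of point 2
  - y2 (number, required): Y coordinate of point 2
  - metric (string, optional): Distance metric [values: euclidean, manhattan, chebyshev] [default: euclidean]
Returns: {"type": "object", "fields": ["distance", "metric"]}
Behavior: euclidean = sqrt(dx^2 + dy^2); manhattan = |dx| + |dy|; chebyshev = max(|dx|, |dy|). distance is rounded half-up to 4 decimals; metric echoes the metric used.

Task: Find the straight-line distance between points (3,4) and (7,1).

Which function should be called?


The task needs a function whose description is: Calculate distance between two 2D points.
calculate_distance


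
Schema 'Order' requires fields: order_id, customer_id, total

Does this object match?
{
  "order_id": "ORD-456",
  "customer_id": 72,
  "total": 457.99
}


Checking required fields... All present.
Valid - all required fields present


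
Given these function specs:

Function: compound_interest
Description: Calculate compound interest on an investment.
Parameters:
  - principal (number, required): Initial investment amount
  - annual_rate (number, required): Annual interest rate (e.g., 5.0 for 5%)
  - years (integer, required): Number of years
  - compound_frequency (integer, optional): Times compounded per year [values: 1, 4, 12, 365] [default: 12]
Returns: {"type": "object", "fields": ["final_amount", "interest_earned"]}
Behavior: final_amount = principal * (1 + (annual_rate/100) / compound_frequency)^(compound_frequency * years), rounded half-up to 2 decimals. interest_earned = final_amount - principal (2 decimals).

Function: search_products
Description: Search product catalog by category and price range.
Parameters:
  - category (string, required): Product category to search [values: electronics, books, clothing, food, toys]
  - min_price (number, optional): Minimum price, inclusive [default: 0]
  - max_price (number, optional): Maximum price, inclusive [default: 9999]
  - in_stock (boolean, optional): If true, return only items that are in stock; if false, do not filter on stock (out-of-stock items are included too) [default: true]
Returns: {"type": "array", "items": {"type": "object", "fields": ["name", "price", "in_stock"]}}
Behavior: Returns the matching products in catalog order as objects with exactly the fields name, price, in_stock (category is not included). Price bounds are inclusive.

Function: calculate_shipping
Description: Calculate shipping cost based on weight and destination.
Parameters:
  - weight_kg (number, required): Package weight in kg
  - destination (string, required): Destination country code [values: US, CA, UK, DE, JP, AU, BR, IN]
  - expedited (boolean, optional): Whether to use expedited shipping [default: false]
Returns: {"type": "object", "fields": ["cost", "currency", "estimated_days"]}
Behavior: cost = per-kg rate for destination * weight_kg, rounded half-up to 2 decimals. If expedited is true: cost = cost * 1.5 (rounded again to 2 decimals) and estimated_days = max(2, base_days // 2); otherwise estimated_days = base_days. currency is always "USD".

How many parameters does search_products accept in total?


Parameters of search_products: category (required), min_price (optional), max_price (optional), in_stock (optional)
Total:
4


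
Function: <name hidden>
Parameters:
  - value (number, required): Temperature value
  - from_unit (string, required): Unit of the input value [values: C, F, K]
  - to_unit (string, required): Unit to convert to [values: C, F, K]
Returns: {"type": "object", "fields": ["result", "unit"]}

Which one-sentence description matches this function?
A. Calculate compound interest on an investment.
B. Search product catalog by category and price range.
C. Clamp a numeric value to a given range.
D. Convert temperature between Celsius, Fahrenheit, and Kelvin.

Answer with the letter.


Parameters value, from_unit, to_unit and return ["result", "unit"] fit: Convert temperature between Celsius, Fahrenheit, and Kelvin.
D


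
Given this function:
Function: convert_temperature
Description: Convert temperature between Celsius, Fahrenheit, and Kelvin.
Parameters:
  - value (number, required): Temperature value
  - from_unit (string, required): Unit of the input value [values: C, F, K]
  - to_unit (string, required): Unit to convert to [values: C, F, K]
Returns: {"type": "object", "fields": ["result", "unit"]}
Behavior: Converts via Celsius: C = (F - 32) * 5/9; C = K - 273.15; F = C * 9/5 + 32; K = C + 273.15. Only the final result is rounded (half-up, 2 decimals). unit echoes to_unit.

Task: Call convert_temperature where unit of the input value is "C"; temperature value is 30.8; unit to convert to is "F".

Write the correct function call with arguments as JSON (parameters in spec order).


Mapping each described value to its parameter name:
  'Unit of the input value' -> from_unit = "C"
  'Temperature value' -> value = 30.8
  'Unit to convert to' -> to_unit = "F"
convert_temperature({"value": 30.8, "from_unit": "C", "to_unit": "F"})


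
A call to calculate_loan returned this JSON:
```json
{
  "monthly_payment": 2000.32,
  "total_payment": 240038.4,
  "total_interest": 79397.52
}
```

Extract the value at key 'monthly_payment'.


2000.32


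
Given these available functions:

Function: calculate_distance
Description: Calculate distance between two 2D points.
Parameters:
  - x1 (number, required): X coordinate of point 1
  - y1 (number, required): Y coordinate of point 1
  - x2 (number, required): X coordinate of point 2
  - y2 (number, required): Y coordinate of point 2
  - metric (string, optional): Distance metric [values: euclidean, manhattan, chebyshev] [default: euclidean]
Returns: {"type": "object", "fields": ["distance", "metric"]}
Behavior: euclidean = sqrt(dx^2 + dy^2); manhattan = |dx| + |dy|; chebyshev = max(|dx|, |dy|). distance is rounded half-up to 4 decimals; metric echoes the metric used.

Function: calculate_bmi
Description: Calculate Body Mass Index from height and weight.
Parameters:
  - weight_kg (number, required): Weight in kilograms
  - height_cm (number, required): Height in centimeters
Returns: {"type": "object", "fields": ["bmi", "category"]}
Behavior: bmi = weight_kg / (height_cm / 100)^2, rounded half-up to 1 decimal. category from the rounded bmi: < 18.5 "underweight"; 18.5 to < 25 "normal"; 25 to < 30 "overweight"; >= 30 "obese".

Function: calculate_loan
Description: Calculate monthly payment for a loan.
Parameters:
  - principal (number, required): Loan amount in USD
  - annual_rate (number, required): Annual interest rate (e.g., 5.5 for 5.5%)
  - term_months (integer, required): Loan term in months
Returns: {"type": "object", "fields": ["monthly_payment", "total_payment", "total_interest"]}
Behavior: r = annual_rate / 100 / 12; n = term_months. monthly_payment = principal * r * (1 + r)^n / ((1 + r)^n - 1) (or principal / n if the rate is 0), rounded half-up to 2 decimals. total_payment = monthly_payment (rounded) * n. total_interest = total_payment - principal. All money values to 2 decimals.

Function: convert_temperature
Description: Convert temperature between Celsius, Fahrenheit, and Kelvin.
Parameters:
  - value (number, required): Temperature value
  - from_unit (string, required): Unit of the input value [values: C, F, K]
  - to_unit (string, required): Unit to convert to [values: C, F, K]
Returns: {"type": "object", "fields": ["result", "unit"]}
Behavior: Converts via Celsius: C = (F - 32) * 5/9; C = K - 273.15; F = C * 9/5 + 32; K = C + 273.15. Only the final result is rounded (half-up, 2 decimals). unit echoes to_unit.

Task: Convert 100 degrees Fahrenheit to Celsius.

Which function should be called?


The task needs a function whose description is: Convert temperature between Celsius, Fahrenheit, and Kelvin.
convert_temperature


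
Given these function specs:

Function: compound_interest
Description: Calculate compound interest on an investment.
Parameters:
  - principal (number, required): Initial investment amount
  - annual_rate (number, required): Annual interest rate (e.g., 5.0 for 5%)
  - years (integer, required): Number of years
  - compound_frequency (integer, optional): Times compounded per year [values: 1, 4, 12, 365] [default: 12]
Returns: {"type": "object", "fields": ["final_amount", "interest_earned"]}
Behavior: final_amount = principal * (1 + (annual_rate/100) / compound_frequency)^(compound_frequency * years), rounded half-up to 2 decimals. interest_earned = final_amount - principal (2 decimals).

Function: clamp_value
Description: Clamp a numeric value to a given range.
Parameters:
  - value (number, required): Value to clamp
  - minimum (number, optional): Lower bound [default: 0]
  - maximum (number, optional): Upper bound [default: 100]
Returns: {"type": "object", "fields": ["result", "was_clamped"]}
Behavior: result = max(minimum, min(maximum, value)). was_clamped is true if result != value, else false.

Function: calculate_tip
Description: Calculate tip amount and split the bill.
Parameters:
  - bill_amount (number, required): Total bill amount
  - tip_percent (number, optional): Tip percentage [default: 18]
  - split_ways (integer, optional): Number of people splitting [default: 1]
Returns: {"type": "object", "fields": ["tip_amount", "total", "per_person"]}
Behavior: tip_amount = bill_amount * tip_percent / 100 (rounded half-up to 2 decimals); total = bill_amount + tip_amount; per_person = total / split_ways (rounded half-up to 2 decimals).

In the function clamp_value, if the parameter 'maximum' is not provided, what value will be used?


The clamp_value spec declares:
  - maximum (number, optional): Upper bound [default: 100]
Default:
100


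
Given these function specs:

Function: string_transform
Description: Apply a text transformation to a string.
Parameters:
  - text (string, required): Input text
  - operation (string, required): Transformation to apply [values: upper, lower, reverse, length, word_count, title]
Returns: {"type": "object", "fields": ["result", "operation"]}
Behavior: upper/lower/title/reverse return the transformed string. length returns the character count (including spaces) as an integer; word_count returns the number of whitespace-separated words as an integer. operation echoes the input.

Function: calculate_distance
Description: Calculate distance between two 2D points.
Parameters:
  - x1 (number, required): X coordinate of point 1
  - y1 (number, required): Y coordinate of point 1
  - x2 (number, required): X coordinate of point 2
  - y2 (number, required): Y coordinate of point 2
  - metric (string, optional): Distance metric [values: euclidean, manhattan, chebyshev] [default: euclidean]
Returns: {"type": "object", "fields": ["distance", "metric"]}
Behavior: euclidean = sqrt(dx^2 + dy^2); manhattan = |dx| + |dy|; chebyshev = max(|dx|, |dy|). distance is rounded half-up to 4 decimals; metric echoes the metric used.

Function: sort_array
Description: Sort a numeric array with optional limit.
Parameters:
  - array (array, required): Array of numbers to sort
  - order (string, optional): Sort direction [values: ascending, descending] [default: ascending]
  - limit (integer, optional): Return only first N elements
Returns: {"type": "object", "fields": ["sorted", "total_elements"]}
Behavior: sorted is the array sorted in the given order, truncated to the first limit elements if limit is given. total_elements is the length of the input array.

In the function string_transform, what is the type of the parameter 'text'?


The string_transform spec declares:
  - text (string, required): Input text
Type:
string


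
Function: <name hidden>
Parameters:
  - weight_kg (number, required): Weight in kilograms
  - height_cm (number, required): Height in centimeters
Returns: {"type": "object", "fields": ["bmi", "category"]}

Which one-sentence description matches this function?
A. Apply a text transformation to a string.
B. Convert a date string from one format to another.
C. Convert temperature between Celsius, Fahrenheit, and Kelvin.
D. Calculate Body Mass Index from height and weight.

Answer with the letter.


Parameters weight_kg, height_cm and return ["bmi", "category"] fit: Calculate Body Mass Index from height and weight.
D


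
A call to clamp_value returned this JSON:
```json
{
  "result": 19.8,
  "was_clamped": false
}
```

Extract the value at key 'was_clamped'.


false


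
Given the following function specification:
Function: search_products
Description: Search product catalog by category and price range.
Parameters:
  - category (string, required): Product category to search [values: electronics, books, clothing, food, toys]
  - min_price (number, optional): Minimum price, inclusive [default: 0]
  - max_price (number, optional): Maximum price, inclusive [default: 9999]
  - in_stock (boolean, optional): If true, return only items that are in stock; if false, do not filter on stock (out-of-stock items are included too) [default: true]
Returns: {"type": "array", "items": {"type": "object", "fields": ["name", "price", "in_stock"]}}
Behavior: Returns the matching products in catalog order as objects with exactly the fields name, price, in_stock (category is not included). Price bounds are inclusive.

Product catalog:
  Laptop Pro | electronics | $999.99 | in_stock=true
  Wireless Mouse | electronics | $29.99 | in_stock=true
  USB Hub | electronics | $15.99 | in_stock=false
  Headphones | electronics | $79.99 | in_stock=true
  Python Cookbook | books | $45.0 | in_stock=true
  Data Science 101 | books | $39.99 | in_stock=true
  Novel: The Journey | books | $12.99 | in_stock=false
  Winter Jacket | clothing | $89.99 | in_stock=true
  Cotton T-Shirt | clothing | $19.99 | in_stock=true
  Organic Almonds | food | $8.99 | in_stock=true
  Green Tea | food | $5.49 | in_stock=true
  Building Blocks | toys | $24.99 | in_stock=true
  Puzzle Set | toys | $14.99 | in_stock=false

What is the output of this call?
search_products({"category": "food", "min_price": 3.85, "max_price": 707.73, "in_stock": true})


Filter: category=food, 3.85 <= price <= 707.73, in-stock only
  Organic Almonds ($8.99): keep
  Green Tea ($5.49): keep
Output:
[{"name": "Organic Almonds", "price": 8.99, "in_stock": true}, {"name": "Green Tea", "price": 5.49, "in_stock": true}]


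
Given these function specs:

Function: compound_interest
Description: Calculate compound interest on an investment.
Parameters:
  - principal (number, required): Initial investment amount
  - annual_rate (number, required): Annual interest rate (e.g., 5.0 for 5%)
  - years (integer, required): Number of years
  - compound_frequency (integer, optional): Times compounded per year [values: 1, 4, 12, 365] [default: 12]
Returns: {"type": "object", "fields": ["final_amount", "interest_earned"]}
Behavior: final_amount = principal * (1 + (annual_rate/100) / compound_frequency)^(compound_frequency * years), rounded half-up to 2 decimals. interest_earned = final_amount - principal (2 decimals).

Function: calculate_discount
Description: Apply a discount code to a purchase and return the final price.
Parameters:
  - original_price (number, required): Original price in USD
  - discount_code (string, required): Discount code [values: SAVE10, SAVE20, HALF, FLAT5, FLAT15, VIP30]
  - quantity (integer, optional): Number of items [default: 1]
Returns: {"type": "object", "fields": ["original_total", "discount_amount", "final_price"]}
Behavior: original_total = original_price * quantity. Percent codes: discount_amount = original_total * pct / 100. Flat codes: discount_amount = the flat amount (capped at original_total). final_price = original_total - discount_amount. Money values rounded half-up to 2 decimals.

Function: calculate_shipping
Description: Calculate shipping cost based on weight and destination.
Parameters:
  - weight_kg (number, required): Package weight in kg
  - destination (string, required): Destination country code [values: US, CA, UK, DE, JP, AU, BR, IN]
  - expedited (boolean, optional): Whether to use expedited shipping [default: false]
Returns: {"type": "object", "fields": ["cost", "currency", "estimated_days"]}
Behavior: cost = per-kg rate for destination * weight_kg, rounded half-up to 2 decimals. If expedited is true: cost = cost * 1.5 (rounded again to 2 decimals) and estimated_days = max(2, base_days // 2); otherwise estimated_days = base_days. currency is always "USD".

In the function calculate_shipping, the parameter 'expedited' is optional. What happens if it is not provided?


The calculate_shipping spec declares:
  - expedited (boolean, optional): Whether to use expedited shipping [default: false]
It defaults to false


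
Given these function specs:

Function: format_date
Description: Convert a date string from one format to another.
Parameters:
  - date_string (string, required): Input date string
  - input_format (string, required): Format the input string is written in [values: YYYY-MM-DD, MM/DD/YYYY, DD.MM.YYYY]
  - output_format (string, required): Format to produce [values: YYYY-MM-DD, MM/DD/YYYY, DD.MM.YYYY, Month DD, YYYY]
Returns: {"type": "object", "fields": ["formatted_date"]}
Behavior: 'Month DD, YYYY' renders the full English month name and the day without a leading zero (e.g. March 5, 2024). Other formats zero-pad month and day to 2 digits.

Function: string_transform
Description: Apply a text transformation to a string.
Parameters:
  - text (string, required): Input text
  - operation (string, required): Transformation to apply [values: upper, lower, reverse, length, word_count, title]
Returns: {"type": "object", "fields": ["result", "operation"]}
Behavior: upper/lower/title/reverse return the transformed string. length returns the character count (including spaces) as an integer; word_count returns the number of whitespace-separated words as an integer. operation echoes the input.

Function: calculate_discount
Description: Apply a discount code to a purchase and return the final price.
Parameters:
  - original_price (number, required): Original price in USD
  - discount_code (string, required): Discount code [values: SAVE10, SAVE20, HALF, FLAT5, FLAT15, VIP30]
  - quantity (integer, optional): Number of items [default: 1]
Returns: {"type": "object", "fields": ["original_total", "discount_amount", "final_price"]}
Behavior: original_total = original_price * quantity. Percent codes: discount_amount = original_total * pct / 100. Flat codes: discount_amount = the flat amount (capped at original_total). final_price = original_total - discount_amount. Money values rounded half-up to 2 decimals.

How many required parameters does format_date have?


Parameters of format_date: date_string (required), input_format (required), output_format (required)
Required count:
3


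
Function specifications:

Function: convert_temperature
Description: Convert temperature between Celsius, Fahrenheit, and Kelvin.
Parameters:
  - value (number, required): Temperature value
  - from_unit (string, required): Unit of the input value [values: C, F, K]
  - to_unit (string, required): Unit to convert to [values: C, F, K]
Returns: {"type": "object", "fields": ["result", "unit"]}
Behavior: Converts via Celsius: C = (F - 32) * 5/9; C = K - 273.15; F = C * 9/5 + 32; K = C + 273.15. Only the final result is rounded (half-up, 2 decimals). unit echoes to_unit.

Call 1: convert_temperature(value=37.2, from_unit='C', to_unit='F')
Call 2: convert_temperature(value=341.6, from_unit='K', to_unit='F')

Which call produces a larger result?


Call 1:
  Input already in C: 37.2
  To F: 37.2 * 9/5 + 32 = 98.96
  Round to 2 decimals: 98.96
  -> 98.96 F
Call 2:
  To C: 341.6 - 273.15 = 68.45
  To F: 68.45 * 9/5 + 32 = 155.21
  Round to 2 decimals: 155.21
  -> 155.21 F
Call 2 (155.21 F)


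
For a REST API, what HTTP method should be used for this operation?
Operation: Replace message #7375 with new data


GET = read, POST = create, PUT = update/replace, DELETE = remove
This operation is an update/replace.
PUT


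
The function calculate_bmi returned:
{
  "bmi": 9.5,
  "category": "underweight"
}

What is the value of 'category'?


underweight


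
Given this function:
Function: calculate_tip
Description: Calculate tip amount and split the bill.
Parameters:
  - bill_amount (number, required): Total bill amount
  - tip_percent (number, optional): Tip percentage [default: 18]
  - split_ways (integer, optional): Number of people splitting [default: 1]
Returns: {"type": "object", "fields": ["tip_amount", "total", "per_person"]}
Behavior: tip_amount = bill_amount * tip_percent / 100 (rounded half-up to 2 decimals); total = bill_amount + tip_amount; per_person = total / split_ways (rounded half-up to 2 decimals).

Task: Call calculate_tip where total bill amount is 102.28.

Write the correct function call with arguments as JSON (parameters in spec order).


Mapping each described value to its parameter name:
  'Total bill amount' -> bill_amount = 102.28
calculate_tip({"bill_amount": 102.28})


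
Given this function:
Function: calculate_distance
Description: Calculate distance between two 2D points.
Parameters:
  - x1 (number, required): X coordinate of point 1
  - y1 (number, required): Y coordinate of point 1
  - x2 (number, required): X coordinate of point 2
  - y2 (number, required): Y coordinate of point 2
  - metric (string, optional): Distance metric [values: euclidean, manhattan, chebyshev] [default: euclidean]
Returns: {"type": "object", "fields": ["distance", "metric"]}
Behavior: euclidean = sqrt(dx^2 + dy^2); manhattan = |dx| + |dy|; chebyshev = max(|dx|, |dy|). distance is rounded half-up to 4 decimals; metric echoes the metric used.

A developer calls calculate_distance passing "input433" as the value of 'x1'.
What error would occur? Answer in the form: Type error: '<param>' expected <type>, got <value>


Spec: 'x1' is declared as number; "input433" is a string.
Type error: 'x1' expected number, got "input433"


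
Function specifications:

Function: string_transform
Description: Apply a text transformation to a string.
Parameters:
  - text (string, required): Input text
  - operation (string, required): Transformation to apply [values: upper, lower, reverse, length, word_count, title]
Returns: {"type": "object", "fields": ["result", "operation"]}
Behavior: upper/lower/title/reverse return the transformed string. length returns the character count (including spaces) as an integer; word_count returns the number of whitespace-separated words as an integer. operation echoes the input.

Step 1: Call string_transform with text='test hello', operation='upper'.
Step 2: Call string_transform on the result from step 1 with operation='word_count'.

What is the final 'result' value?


Step 1: string_transform(text='test hello', operation='upper')
  -> result = 'TEST HELLO'
Step 2: string_transform(text='TEST HELLO', operation='word_count')
  words: TEST, HELLO -> 2
  -> result = 2
2
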